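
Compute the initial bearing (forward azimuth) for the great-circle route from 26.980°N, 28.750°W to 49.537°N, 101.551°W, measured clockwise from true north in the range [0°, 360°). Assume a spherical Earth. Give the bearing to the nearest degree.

Δλ = -101.551 − -28.750 = -72.801°.
θ = atan2( sin Δλ · cos φ₂ , cos φ₁ · sin φ₂ − sin φ₁ · cos φ₂ · cos Δλ )
  = atan2(-0.61994, 0.59096) = -46.371° → normalised to [0°, 360°): 313.629°.

314°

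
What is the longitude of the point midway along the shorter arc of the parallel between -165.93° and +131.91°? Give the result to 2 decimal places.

+162.99°

Signed shortest Δλ from -165.93° to +131.91° is -62.16°.
Midpoint longitude = -165.93° + (-62.16°)/2 = -165.93° − 31.08° = -197.01°.
Normalise into (−180°, 180°]: +162.99°.
(The naïve average (-165.93 + +131.91)/2 = -17.01° is on the wrong side of the globe.)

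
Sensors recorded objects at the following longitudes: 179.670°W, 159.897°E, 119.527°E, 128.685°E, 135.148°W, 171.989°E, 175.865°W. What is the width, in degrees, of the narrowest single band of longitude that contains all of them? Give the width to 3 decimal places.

Sort the longitudes: -179.670°, -175.865°, -135.148°, +119.527°, +128.685°, +159.897°, +171.989°.
Eastward gaps between consecutive values (wrapping around): 3.805°, 40.717°, 254.675°, 9.158°, 31.212°, 12.092°, 8.341°.
Largest gap = 254.675° ⇒ minimal covering band is its complement: 360° − 254.675° = 105.325°.
Band runs from +119.527° eastward to -135.148°, crossing the antimeridian.

105.325°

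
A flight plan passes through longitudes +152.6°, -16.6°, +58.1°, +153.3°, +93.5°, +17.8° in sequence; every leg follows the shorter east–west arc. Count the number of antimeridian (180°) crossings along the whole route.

Leg 1: +152.6° → -16.6°, shortest Δλ = -169.2° (west) — does not cross 180°.
Leg 2: -16.6° → +58.1°, shortest Δλ = 74.7° (east) — does not cross 180°.
Leg 3: +58.1° → +153.3°, shortest Δλ = 95.2° (east) — does not cross 180°.
Leg 4: +153.3° → +93.5°, shortest Δλ = -59.8° (west) — does not cross 180°.
Leg 5: +93.5° → +17.8°, shortest Δλ = -75.7° (west) — does not cross 180°.
Total crossings: 0.

0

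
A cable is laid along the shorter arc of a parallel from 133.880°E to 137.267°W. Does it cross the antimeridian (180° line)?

Naïve |-137.267 − 133.880| = 271.147° > 180°, so the shorter arc goes the other way round — across 180°.
Signed shortest Δλ = ((-137.267 − 133.880 + 180) mod 360) − 180 = 88.853°.
Going east by 88.853° from +133.880° passes through 180° before reaching -137.267°.

Yes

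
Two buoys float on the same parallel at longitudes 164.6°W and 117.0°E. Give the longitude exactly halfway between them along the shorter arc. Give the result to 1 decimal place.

156.2°E

Signed shortest Δλ from -164.6° to +117.0° is -78.4°.
Midpoint longitude = -164.6° + (-78.4°)/2 = -164.6° − 39.2° = -203.8°.
Normalise into (−180°, 180°]: +156.2°.
(The naïve average (-164.6 + +117.0)/2 = -23.8° is on the wrong side of the globe.)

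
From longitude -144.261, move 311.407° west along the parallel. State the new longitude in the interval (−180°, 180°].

-95.668°

Start at -144.261°; shift −311.407° → -455.668°.
-455.668° lies outside (−180°, 180°]; add 360° → -95.668°.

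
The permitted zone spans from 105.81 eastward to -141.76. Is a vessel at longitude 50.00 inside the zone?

Band width going east from +105.81° to -141.76°: ((-141.76 − 105.81) mod 360) = 112.43°.
Offset of +50.00° east of the west edge: ((50.00 − 105.81) mod 360) = 304.19°.
304.19° > 112.43° ⇒ outside.

No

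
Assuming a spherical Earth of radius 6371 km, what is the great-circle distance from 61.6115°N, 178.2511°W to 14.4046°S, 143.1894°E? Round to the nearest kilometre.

9105 km

Δλ = 143.1894 − -178.2511 = 321.4405°; wrapped into (−180°, 180°]: -38.5595°.
Δφ = -14.4046 − 61.6115 = -76.0161°.
a = sin²(Δφ/2) + cos φ₁ · cos φ₂ · sin²(Δλ/2) = 0.429379.
c = 2·atan2(√a, √(1−a)) = 1.42908 rad → d = 6371·c ≈ 9104.67 km.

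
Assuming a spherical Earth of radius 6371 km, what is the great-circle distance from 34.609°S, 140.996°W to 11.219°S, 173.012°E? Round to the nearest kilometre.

5318 km

Δλ = 173.012 − -140.996 = 314.008°; wrapped into (−180°, 180°]: -45.992°.
Δφ = -11.219 − -34.609 = 23.390°.
a = sin²(Δφ/2) + cos φ₁ · cos φ₂ · sin²(Δλ/2) = 0.164302.
c = 2·atan2(√a, √(1−a)) = 0.83470 rad → d = 6371·c ≈ 5317.90 km.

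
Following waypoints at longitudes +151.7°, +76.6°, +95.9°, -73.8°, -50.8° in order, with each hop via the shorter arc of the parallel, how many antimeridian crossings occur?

0

Leg 1: +151.7° → +76.6°, shortest Δλ = -75.1° (west) — does not cross 180°.
Leg 2: +76.6° → +95.9°, shortest Δλ = 19.3° (east) — does not cross 180°.
Leg 3: +95.9° → -73.8°, shortest Δλ = -169.7° (west) — does not cross 180°.
Leg 4: -73.8° → -50.8°, shortest Δλ = 23.0° (east) — does not cross 180°.
Total crossings: 0.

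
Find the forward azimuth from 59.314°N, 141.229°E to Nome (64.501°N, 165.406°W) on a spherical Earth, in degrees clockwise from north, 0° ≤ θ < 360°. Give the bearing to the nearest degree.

55°

Δλ = -165.406 − 141.229 = -306.635°; wrapped into (−180°, 180°]: 53.365°.
θ = atan2( sin Δλ · cos φ₂ , cos φ₁ · sin φ₂ − sin φ₁ · cos φ₂ · cos Δλ )
  = atan2(0.34545, 0.23971) = 55.243° → normalised to [0°, 360°): 55.243°.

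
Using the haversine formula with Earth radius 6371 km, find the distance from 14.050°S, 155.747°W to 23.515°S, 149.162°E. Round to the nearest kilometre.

Δλ = 149.162 − -155.747 = 304.909°; wrapped into (−180°, 180°]: -55.091°.
Δφ = -23.515 − -14.050 = -9.465°.
a = sin²(Δφ/2) + cos φ₁ · cos φ₂ · sin²(Δλ/2) = 0.197043.
c = 2·atan2(√a, √(1−a)) = 0.91988 rad → d = 6371·c ≈ 5860.57 km.

5861 km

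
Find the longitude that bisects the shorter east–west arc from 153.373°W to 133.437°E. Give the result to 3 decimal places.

170.032°E

Signed shortest Δλ from -153.373° to +133.437° is -73.190°.
Midpoint longitude = -153.373° + (-73.190°)/2 = -153.373° − 36.595° = -189.968°.
Normalise into (−180°, 180°]: +170.032°.
(The naïve average (-153.373 + +133.437)/2 = -9.968° is on the wrong side of the globe.)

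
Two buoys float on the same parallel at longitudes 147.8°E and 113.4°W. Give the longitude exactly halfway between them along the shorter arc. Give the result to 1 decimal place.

162.8°W

Signed shortest Δλ from +147.8° to -113.4° is +98.8°.
Midpoint longitude = +147.8° + (+98.8°)/2 = +147.8° + 49.4° = +197.2°.
Normalise into (−180°, 180°]: -162.8°.
(The naïve average (+147.8 + -113.4)/2 = 17.2° is on the wrong side of the globe.)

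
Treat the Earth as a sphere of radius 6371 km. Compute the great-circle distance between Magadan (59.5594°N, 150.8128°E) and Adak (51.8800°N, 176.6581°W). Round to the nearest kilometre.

2181 km

Δλ = -176.6581 − 150.8128 = -327.4709°; wrapped into (−180°, 180°]: 32.5291°.
Δφ = 51.8800 − 59.5594 = -7.6794°.
a = sin²(Δφ/2) + cos φ₁ · cos φ₂ · sin²(Δλ/2) = 0.029017.
c = 2·atan2(√a, √(1−a)) = 0.34236 rad → d = 6371·c ≈ 2181.17 km.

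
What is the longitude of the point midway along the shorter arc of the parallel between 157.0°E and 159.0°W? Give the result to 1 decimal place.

179.0°E

Signed shortest Δλ from +157.0° to -159.0° is +44.0°.
Midpoint longitude = +157.0° + (+44.0°)/2 = +157.0° + 22.0° = +179.0°.
(The naïve average (+157.0 + -159.0)/2 = -1.0° is on the wrong side of the globe.)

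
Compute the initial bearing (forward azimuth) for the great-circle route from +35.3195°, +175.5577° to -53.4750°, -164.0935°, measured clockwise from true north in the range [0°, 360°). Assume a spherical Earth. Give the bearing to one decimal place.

Δλ = -164.0935 − 175.5577 = -339.6512°; wrapped into (−180°, 180°]: 20.3488°.
θ = atan2( sin Δλ · cos φ₂ , cos φ₁ · sin φ₂ − sin φ₁ · cos φ₂ · cos Δλ )
  = atan2(0.20696, -0.97831) = 168.055° → normalised to [0°, 360°): 168.055°.

168.1°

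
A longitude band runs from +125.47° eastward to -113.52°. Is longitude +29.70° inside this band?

No

Band width going east from +125.47° to -113.52°: ((-113.52 − 125.47) mod 360) = 121.01°.
Offset of +29.70° east of the west edge: ((29.70 − 125.47) mod 360) = 264.23°.
264.23° > 121.01° ⇒ outside.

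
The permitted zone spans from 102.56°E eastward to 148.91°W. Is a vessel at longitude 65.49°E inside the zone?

Band width going east from +102.56° to -148.91°: ((-148.91 − 102.56) mod 360) = 108.53°.
Offset of +65.49° east of the west edge: ((65.49 − 102.56) mod 360) = 322.93°.
322.93° > 108.53° ⇒ outside.

No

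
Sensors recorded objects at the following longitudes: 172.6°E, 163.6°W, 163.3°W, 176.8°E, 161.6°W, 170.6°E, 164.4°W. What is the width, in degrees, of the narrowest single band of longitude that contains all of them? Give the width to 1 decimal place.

27.8°

Sort the longitudes: -164.4°, -163.6°, -163.3°, -161.6°, +170.6°, +172.6°, +176.8°.
Eastward gaps between consecutive values (wrapping around): 0.8°, 0.3°, 1.7°, 332.2°, 2.0°, 4.2°, 18.8°.
Largest gap = 332.2° ⇒ minimal covering band is its complement: 360° − 332.2° = 27.8°.
Band runs from +170.6° eastward to -161.6°, crossing the antimeridian.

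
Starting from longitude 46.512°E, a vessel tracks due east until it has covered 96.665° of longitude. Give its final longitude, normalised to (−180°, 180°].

Start at +46.512°; shift +96.665° → +143.177°.
+143.177° already lies in (−180°, 180°].

143.177°E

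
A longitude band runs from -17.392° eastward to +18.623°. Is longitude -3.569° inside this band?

Band width going east from -17.392° to +18.623°: ((18.623 − -17.392) mod 360) = 36.015°.
Offset of -3.569° east of the west edge: ((-3.569 − -17.392) mod 360) = 13.823°.
13.823° ≤ 36.015° ⇒ inside.

Yes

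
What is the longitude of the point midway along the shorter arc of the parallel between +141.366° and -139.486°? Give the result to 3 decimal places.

Signed shortest Δλ from +141.366° to -139.486° is +79.148°.
Midpoint longitude = +141.366° + (+79.148°)/2 = +141.366° + 39.574° = +180.940°.
Normalise into (−180°, 180°]: -179.060°.
(The naïve average (+141.366 + -139.486)/2 = 0.94° is on the wrong side of the globe.)

-179.060°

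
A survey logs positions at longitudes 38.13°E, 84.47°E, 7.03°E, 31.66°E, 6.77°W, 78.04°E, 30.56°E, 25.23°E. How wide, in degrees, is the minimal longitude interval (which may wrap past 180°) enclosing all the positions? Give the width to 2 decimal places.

91.24°

Sort the longitudes: -6.77°, +7.03°, +25.23°, +30.56°, +31.66°, +38.13°, +78.04°, +84.47°.
Eastward gaps between consecutive values (wrapping around): 13.80°, 18.20°, 5.33°, 1.10°, 6.47°, 39.91°, 6.43°, 268.76°.
Largest gap = 268.76° ⇒ minimal covering band is its complement: 360° − 268.76° = 91.24°.
Band runs from -6.77° eastward to +84.47°.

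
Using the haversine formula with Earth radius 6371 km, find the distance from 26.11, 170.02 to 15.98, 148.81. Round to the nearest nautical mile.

Δλ = 148.81 − 170.02 = -21.21°.
Δφ = 15.98 − 26.11 = -10.13°.
a = sin²(Δφ/2) + cos φ₁ · cos φ₂ · sin²(Δλ/2) = 0.037032.
c = 2·atan2(√a, √(1−a)) = 0.38729 rad → d = 6371·c ≈ 2467.44 km ≈ 1332.31 nmi.

1332 nmi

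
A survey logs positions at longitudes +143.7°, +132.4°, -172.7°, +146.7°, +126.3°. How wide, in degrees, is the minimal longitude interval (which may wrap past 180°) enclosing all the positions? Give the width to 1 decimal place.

61.0°

Sort the longitudes: -172.7°, +126.3°, +132.4°, +143.7°, +146.7°.
Eastward gaps between consecutive values (wrapping around): 299.0°, 6.1°, 11.3°, 3.0°, 40.6°.
Largest gap = 299.0° ⇒ minimal covering band is its complement: 360° − 299.0° = 61.0°.
Band runs from +126.3° eastward to -172.7°, crossing the antimeridian.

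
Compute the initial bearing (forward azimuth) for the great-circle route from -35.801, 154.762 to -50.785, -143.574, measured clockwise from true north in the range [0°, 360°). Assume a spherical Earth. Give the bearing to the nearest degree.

Δλ = -143.574 − 154.762 = -298.336°; wrapped into (−180°, 180°]: 61.664°.
θ = atan2( sin Δλ · cos φ₂ , cos φ₁ · sin φ₂ − sin φ₁ · cos φ₂ · cos Δλ )
  = atan2(0.55648, -0.45285) = 129.138° → normalised to [0°, 360°): 129.138°.

129°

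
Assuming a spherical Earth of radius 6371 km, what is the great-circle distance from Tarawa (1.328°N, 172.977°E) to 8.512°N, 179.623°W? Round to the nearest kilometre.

1144 km

Δλ = -179.623 − 172.977 = -352.600°; wrapped into (−180°, 180°]: 7.400°.
Δφ = 8.512 − 1.328 = 7.184°.
a = sin²(Δφ/2) + cos φ₁ · cos φ₂ · sin²(Δλ/2) = 0.008043.
c = 2·atan2(√a, √(1−a)) = 0.17960 rad → d = 6371·c ≈ 1144.25 km.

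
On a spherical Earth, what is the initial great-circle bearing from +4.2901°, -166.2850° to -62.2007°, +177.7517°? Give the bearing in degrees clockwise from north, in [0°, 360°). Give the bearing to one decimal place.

188.0°

Δλ = 177.7517 − -166.2850 = 344.0367°; wrapped into (−180°, 180°]: -15.9633°.
θ = atan2( sin Δλ · cos φ₂ , cos φ₁ · sin φ₂ − sin φ₁ · cos φ₂ · cos Δλ )
  = atan2(-0.12826, -0.91565) = -172.026° → normalised to [0°, 360°): 187.974°.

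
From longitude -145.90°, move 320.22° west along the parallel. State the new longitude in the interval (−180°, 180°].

Start at -145.90°; shift −320.22° → -466.12°.
-466.12° lies outside (−180°, 180°]; add 360° → -106.12°.

-106.12°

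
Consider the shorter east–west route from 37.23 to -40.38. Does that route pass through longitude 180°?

Signed shortest Δλ = ((-40.38 − 37.23 + 180) mod 360) − 180 = -77.61°.
Going west by 77.61° from +37.23° reaches -40.38° without touching 180°.

No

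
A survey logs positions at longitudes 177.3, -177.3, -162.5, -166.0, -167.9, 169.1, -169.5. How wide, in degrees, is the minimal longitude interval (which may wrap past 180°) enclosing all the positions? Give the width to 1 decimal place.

Sort the longitudes: -177.3°, -169.5°, -167.9°, -166.0°, -162.5°, +169.1°, +177.3°.
Eastward gaps between consecutive values (wrapping around): 7.8°, 1.6°, 1.9°, 3.5°, 331.6°, 8.2°, 5.4°.
Largest gap = 331.6° ⇒ minimal covering band is its complement: 360° − 331.6° = 28.4°.
Band runs from +169.1° eastward to -162.5°, crossing the antimeridian.

28.4°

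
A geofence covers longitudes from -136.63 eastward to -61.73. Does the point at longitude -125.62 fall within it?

Band width going east from -136.63° to -61.73°: ((-61.73 − -136.63) mod 360) = 74.90°.
Offset of -125.62° east of the west edge: ((-125.62 − -136.63) mod 360) = 11.01°.
11.01° ≤ 74.90° ⇒ inside.

Yes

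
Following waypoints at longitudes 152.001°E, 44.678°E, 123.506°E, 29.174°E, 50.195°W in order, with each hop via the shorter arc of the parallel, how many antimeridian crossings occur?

0

Leg 1: +152.001° → +44.678°, shortest Δλ = -107.323° (west) — does not cross 180°.
Leg 2: +44.678° → +123.506°, shortest Δλ = 78.828° (east) — does not cross 180°.
Leg 3: +123.506° → +29.174°, shortest Δλ = -94.332° (west) — does not cross 180°.
Leg 4: +29.174° → -50.195°, shortest Δλ = -79.369° (west) — does not cross 180°.
Total crossings: 0.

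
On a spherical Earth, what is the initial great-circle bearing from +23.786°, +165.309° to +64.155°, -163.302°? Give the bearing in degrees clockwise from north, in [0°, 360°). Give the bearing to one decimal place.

Δλ = -163.302 − 165.309 = -328.611°; wrapped into (−180°, 180°]: 31.389°.
θ = atan2( sin Δλ · cos φ₂ , cos φ₁ · sin φ₂ − sin φ₁ · cos φ₂ · cos Δλ )
  = atan2(0.22706, 0.67344) = 18.632° → normalised to [0°, 360°): 18.632°.

18.6°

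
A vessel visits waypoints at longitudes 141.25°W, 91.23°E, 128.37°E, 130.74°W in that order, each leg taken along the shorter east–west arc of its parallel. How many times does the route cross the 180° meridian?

Leg 1: -141.25° → +91.23°, shortest Δλ = -127.52° (west) — crosses 180°.
Leg 2: +91.23° → +128.37°, shortest Δλ = 37.14° (east) — does not cross 180°.
Leg 3: +128.37° → -130.74°, shortest Δλ = 100.89° (east) — crosses 180°.
Total crossings: 2.

2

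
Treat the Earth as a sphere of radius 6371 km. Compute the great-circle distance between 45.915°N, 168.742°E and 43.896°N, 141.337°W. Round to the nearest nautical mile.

2091 nmi

Δλ = -141.337 − 168.742 = -310.079°; wrapped into (−180°, 180°]: 49.921°.
Δφ = 43.896 − 45.915 = -2.019°.
a = sin²(Δφ/2) + cos φ₁ · cos φ₂ · sin²(Δλ/2) = 0.089588.
c = 2·atan2(√a, √(1−a)) = 0.60794 rad → d = 6371·c ≈ 3873.21 km ≈ 2091.37 nmi.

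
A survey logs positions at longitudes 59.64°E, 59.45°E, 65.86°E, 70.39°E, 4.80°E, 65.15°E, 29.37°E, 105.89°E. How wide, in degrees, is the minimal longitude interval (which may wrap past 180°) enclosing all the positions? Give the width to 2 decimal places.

Sort the longitudes: +4.80°, +29.37°, +59.45°, +59.64°, +65.15°, +65.86°, +70.39°, +105.89°.
Eastward gaps between consecutive values (wrapping around): 24.57°, 30.08°, 0.19°, 5.51°, 0.71°, 4.53°, 35.50°, 258.91°.
Largest gap = 258.91° ⇒ minimal covering band is its complement: 360° − 258.91° = 101.09°.
Band runs from +4.80° eastward to +105.89°.

101.09°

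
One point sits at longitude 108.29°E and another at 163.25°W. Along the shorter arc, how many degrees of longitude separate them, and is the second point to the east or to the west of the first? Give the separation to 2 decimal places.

88.46° east

Raw difference: -163.25 − 108.29 = -271.54°.
Normalise into (−180°, 180°]: -271.54° + 360° = 88.46°.
Positive ⇒ the second point lies to the east; separation 88.46°.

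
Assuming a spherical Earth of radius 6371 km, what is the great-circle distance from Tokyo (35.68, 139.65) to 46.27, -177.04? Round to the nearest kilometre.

3769 km

Δλ = -177.04 − 139.65 = -316.69°; wrapped into (−180°, 180°]: 43.31°.
Δφ = 46.27 − 35.68 = 10.59°.
a = sin²(Δφ/2) + cos φ₁ · cos φ₂ · sin²(Δλ/2) = 0.084978.
c = 2·atan2(√a, √(1−a)) = 0.59161 rad → d = 6371·c ≈ 3769.15 km.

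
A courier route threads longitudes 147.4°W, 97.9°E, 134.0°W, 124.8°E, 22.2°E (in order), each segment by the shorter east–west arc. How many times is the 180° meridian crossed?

Leg 1: -147.4° → +97.9°, shortest Δλ = -114.7° (west) — crosses 180°.
Leg 2: +97.9° → -134.0°, shortest Δλ = 128.1° (east) — crosses 180°.
Leg 3: -134.0° → +124.8°, shortest Δλ = -101.2° (west) — crosses 180°.
Leg 4: +124.8° → +22.2°, shortest Δλ = -102.6° (west) — does not cross 180°.
Total crossings: 3.

3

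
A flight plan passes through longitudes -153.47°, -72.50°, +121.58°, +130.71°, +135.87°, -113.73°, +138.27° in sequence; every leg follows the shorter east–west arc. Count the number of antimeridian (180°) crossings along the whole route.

Leg 1: -153.47° → -72.50°, shortest Δλ = 80.97° (east) — does not cross 180°.
Leg 2: -72.50° → +121.58°, shortest Δλ = -165.92° (west) — crosses 180°.
Leg 3: +121.58° → +130.71°, shortest Δλ = 9.13° (east) — does not cross 180°.
Leg 4: +130.71° → +135.87°, shortest Δλ = 5.16° (east) — does not cross 180°.
Leg 5: +135.87° → -113.73°, shortest Δλ = 110.4° (east) — crosses 180°.
Leg 6: -113.73° → +138.27°, shortest Δλ = -108.0° (west) — crosses 180°.
Total crossings: 3.

3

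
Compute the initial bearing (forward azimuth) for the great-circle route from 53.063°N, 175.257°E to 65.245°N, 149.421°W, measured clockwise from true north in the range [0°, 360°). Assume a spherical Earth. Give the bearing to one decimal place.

41.6°

Δλ = -149.421 − 175.257 = -324.678°; wrapped into (−180°, 180°]: 35.322°.
θ = atan2( sin Δλ · cos φ₂ , cos φ₁ · sin φ₂ − sin φ₁ · cos φ₂ · cos Δλ )
  = atan2(0.24210, 0.27263) = 41.606° → normalised to [0°, 360°): 41.606°.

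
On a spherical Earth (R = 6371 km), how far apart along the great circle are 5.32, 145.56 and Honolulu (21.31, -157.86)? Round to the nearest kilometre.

Δλ = -157.86 − 145.56 = -303.42°; wrapped into (−180°, 180°]: 56.58°.
Δφ = 21.31 − 5.32 = 15.99°.
a = sin²(Δφ/2) + cos φ₁ · cos φ₂ · sin²(Δλ/2) = 0.227700.
c = 2·atan2(√a, √(1−a)) = 0.99488 rad → d = 6371·c ≈ 6338.41 km.

6338 km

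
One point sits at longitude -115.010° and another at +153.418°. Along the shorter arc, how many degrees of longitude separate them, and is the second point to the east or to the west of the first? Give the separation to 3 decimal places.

Raw difference: 153.418 − -115.010 = 268.428°.
Normalise into (−180°, 180°]: 268.428° − 360° = -91.572°.
Negative ⇒ the second point lies to the west; separation 91.572°.

91.572° west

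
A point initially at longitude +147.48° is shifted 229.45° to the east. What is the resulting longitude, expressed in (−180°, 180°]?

+16.93°

Start at +147.48°; shift +229.45° → +376.93°.
+376.93° lies outside (−180°, 180°]; subtract 360° → +16.93°.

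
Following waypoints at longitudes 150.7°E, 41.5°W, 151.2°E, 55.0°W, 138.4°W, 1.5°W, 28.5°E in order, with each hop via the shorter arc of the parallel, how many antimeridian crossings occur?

Leg 1: +150.7° → -41.5°, shortest Δλ = 167.8° (east) — crosses 180°.
Leg 2: -41.5° → +151.2°, shortest Δλ = -167.3° (west) — crosses 180°.
Leg 3: +151.2° → -55.0°, shortest Δλ = 153.8° (east) — crosses 180°.
Leg 4: -55.0° → -138.4°, shortest Δλ = -83.4° (west) — does not cross 180°.
Leg 5: -138.4° → -1.5°, shortest Δλ = 136.9° (east) — does not cross 180°.
Leg 6: -1.5° → +28.5°, shortest Δλ = 30.0° (east) — does not cross 180°.
Total crossings: 3.

3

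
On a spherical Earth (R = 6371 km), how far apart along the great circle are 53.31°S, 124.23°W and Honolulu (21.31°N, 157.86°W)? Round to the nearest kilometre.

Δλ = -157.86 − -124.23 = -33.63°.
Δφ = 21.31 − -53.31 = 74.62°.
a = sin²(Δφ/2) + cos φ₁ · cos φ₂ · sin²(Δλ/2) = 0.413972.
c = 2·atan2(√a, √(1−a)) = 1.39788 rad → d = 6371·c ≈ 8905.89 km.

8906 km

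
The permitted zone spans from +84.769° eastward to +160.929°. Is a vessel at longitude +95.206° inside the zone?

Yes

Band width going east from +84.769° to +160.929°: ((160.929 − 84.769) mod 360) = 76.160°.
Offset of +95.206° east of the west edge: ((95.206 − 84.769) mod 360) = 10.437°.
10.437° ≤ 76.160° ⇒ inside.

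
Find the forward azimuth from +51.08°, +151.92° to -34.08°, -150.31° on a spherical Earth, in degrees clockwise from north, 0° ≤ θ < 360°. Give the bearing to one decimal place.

Δλ = -150.31 − 151.92 = -302.23°; wrapped into (−180°, 180°]: 57.77°.
θ = atan2( sin Δλ · cos φ₂ , cos φ₁ · sin φ₂ − sin φ₁ · cos φ₂ · cos Δλ )
  = atan2(0.70063, -0.69570) = 134.798° → normalised to [0°, 360°): 134.798°.

134.8°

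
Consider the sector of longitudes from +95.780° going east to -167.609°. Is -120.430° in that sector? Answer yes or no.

No

Band width going east from +95.780° to -167.609°: ((-167.609 − 95.780) mod 360) = 96.611°.
Offset of -120.430° east of the west edge: ((-120.430 − 95.780) mod 360) = 143.790°.
143.790° > 96.611° ⇒ outside.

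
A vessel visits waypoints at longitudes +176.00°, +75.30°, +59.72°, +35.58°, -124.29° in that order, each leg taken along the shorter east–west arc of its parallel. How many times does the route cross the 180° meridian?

0

Leg 1: +176.00° → +75.30°, shortest Δλ = -100.7° (west) — does not cross 180°.
Leg 2: +75.30° → +59.72°, shortest Δλ = -15.58° (west) — does not cross 180°.
Leg 3: +59.72° → +35.58°, shortest Δλ = -24.14° (west) — does not cross 180°.
Leg 4: +35.58° → -124.29°, shortest Δλ = -159.87° (west) — does not cross 180°.
Total crossings: 0.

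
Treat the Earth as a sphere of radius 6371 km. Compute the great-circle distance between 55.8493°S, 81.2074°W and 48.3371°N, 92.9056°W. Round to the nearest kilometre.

11636 km

Δλ = -92.9056 − -81.2074 = -11.6982°.
Δφ = 48.3371 − -55.8493 = 104.1864°.
a = sin²(Δφ/2) + cos φ₁ · cos φ₂ · sin²(Δλ/2) = 0.626414.
c = 2·atan2(√a, √(1−a)) = 1.82640 rad → d = 6371·c ≈ 11635.99 km.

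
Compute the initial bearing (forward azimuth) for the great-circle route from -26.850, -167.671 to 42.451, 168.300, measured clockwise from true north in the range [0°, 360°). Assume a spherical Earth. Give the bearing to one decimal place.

Δλ = 168.300 − -167.671 = 335.971°; wrapped into (−180°, 180°]: -24.029°.
θ = atan2( sin Δλ · cos φ₂ , cos φ₁ · sin φ₂ − sin φ₁ · cos φ₂ · cos Δλ )
  = atan2(-0.30045, 0.90657) = -18.336° → normalised to [0°, 360°): 341.664°.

341.7°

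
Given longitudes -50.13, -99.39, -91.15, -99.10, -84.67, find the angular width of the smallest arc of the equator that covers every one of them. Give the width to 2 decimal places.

Sort the longitudes: -99.39°, -99.10°, -91.15°, -84.67°, -50.13°.
Eastward gaps between consecutive values (wrapping around): 0.29°, 7.95°, 6.48°, 34.54°, 310.74°.
Largest gap = 310.74° ⇒ minimal covering band is its complement: 360° − 310.74° = 49.26°.
Band runs from -99.39° eastward to -50.13°.

49.26°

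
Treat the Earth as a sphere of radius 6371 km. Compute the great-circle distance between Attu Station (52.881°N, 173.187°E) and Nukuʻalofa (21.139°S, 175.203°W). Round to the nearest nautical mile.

4485 nmi

Δλ = -175.203 − 173.187 = -348.390°; wrapped into (−180°, 180°]: 11.610°.
Δφ = -21.139 − 52.881 = -74.020°.
a = sin²(Δφ/2) + cos φ₁ · cos φ₂ · sin²(Δλ/2) = 0.368107.
c = 2·atan2(√a, √(1−a)) = 1.30385 rad → d = 6371·c ≈ 8306.84 km ≈ 4485.33 nmi.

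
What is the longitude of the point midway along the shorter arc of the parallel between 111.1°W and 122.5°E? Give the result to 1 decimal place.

Signed shortest Δλ from -111.1° to +122.5° is -126.4°.
Midpoint longitude = -111.1° + (-126.4°)/2 = -111.1° − 63.2° = -174.3°.
(The naïve average (-111.1 + +122.5)/2 = 5.7° is on the wrong side of the globe.)

174.3°W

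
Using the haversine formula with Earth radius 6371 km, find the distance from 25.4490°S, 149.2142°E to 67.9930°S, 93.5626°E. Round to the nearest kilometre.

Δλ = 93.5626 − 149.2142 = -55.6516°.
Δφ = -67.9930 − -25.4490 = -42.5440°.
a = sin²(Δφ/2) + cos φ₁ · cos φ₂ · sin²(Δλ/2) = 0.205346.
c = 2·atan2(√a, √(1−a)) = 0.94059 rad → d = 6371·c ≈ 5992.52 km.

5993 km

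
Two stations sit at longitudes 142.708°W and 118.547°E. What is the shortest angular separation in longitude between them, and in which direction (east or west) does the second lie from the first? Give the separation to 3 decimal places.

98.745° west

Raw difference: 118.547 − -142.708 = 261.255°.
Normalise into (−180°, 180°]: 261.255° − 360° = -98.745°.
Negative ⇒ the second point lies to the west; separation 98.745°.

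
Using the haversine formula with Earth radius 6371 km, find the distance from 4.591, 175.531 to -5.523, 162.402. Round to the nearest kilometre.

Δλ = 162.402 − 175.531 = -13.129°.
Δφ = -5.523 − 4.591 = -10.114°.
a = sin²(Δφ/2) + cos φ₁ · cos φ₂ · sin²(Δλ/2) = 0.020737.
c = 2·atan2(√a, √(1−a)) = 0.28901 rad → d = 6371·c ≈ 1841.29 km.

1841 km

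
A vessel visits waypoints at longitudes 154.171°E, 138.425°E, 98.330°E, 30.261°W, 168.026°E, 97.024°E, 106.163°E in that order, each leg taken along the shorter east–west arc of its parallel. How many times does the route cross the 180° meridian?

Leg 1: +154.171° → +138.425°, shortest Δλ = -15.746° (west) — does not cross 180°.
Leg 2: +138.425° → +98.330°, shortest Δλ = -40.095° (west) — does not cross 180°.
Leg 3: +98.330° → -30.261°, shortest Δλ = -128.591° (west) — does not cross 180°.
Leg 4: -30.261° → +168.026°, shortest Δλ = -161.713° (west) — crosses 180°.
Leg 5: +168.026° → +97.024°, shortest Δλ = -71.002° (west) — does not cross 180°.
Leg 6: +97.024° → +106.163°, shortest Δλ = 9.139° (east) — does not cross 180°.
Total crossings: 1.

1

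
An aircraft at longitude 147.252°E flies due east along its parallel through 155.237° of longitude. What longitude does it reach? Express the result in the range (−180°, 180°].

Start at +147.252°; shift +155.237° → +302.489°.
+302.489° lies outside (−180°, 180°]; subtract 360° → -57.511°.

57.511°W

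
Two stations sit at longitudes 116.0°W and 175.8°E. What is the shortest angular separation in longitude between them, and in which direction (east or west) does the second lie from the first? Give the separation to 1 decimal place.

Raw difference: 175.8 − -116.0 = 291.8°.
Normalise into (−180°, 180°]: 291.8° − 360° = -68.2°.
Negative ⇒ the second point lies to the west; separation 68.2°.

68.2° west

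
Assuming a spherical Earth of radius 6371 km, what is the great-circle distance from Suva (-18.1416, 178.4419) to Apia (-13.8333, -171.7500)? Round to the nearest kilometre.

Δλ = -171.7500 − 178.4419 = -350.1919°; wrapped into (−180°, 180°]: 9.8081°.
Δφ = -13.8333 − -18.1416 = 4.3083°.
a = sin²(Δφ/2) + cos φ₁ · cos φ₂ · sin²(Δλ/2) = 0.008156.
c = 2·atan2(√a, √(1−a)) = 0.18087 rad → d = 6371·c ≈ 1152.32 km.

1152 km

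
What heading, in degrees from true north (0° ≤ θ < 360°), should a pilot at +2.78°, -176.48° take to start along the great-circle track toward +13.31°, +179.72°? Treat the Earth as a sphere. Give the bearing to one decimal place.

Δλ = 179.72 − -176.48 = 356.20°; wrapped into (−180°, 180°]: -3.80°.
θ = atan2( sin Δλ · cos φ₂ , cos φ₁ · sin φ₂ − sin φ₁ · cos φ₂ · cos Δλ )
  = atan2(-0.06449, 0.18285) = -19.428° → normalised to [0°, 360°): 340.572°.

340.6°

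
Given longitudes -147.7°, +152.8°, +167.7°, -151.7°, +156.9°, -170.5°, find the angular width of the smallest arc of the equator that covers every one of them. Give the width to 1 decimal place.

Sort the longitudes: -170.5°, -151.7°, -147.7°, +152.8°, +156.9°, +167.7°.
Eastward gaps between consecutive values (wrapping around): 18.8°, 4.0°, 300.5°, 4.1°, 10.8°, 21.8°.
Largest gap = 300.5° ⇒ minimal covering band is its complement: 360° − 300.5° = 59.5°.
Band runs from +152.8° eastward to -147.7°, crossing the antimeridian.

59.5°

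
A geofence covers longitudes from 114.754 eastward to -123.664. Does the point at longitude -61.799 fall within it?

No

Band width going east from +114.754° to -123.664°: ((-123.664 − 114.754) mod 360) = 121.582°.
Offset of -61.799° east of the west edge: ((-61.799 − 114.754) mod 360) = 183.447°.
183.447° > 121.582° ⇒ outside.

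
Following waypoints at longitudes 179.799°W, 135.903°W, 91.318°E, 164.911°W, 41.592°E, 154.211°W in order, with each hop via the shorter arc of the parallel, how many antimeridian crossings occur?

Leg 1: -179.799° → -135.903°, shortest Δλ = 43.896° (east) — does not cross 180°.
Leg 2: -135.903° → +91.318°, shortest Δλ = -132.779° (west) — crosses 180°.
Leg 3: +91.318° → -164.911°, shortest Δλ = 103.771° (east) — crosses 180°.
Leg 4: -164.911° → +41.592°, shortest Δλ = -153.497° (west) — crosses 180°.
Leg 5: +41.592° → -154.211°, shortest Δλ = 164.197° (east) — crosses 180°.
Total crossings: 4.

4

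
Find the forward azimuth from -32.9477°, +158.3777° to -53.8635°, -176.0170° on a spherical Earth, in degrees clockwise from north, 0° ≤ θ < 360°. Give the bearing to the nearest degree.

Δλ = -176.0170 − 158.3777 = -334.3947°; wrapped into (−180°, 180°]: 25.6053°.
θ = atan2( sin Δλ · cos φ₂ , cos φ₁ · sin φ₂ − sin φ₁ · cos φ₂ · cos Δλ )
  = atan2(0.25485, -0.38849) = 146.735° → normalised to [0°, 360°): 146.735°.

147°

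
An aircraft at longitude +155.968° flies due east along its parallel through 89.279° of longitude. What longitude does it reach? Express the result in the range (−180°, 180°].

Start at +155.968°; shift +89.279° → +245.247°.
+245.247° lies outside (−180°, 180°]; subtract 360° → -114.753°.

-114.753°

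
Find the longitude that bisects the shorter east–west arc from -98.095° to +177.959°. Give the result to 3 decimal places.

-140.068°

Signed shortest Δλ from -98.095° to +177.959° is -83.946°.
Midpoint longitude = -98.095° + (-83.946°)/2 = -98.095° − 41.973° = -140.068°.
(The naïve average (-98.095 + +177.959)/2 = 39.932° is on the wrong side of the globe.)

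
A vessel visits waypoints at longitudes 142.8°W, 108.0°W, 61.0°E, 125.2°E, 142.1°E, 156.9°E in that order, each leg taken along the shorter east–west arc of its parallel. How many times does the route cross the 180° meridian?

0

Leg 1: -142.8° → -108.0°, shortest Δλ = 34.8° (east) — does not cross 180°.
Leg 2: -108.0° → +61.0°, shortest Δλ = 169.0° (east) — does not cross 180°.
Leg 3: +61.0° → +125.2°, shortest Δλ = 64.2° (east) — does not cross 180°.
Leg 4: +125.2° → +142.1°, shortest Δλ = 16.9° (east) — does not cross 180°.
Leg 5: +142.1° → +156.9°, shortest Δλ = 14.8° (east) — does not cross 180°.
Total crossings: 0.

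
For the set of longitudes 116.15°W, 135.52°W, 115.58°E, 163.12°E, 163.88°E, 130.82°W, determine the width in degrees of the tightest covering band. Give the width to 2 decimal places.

128.27°

Sort the longitudes: -135.52°, -130.82°, -116.15°, +115.58°, +163.12°, +163.88°.
Eastward gaps between consecutive values (wrapping around): 4.70°, 14.67°, 231.73°, 47.54°, 0.76°, 60.60°.
Largest gap = 231.73° ⇒ minimal covering band is its complement: 360° − 231.73° = 128.27°.
Band runs from +115.58° eastward to -116.15°, crossing the antimeridian.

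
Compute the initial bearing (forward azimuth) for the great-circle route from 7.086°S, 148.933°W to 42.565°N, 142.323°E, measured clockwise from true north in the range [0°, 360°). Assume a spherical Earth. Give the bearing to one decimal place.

315.7°

Δλ = 142.323 − -148.933 = 291.256°; wrapped into (−180°, 180°]: -68.744°.
θ = atan2( sin Δλ · cos φ₂ , cos φ₁ · sin φ₂ − sin φ₁ · cos φ₂ · cos Δλ )
  = atan2(-0.68641, 0.70420) = -44.267° → normalised to [0°, 360°): 315.733°.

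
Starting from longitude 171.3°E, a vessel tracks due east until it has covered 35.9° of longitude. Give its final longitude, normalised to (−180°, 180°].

Start at +171.3°; shift +35.9° → +207.2°.
+207.2° lies outside (−180°, 180°]; subtract 360° → -152.8°.

152.8°W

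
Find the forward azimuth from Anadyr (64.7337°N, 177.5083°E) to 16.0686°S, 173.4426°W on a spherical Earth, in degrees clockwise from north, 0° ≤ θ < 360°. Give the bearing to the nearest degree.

Δλ = -173.4426 − 177.5083 = -350.9509°; wrapped into (−180°, 180°]: 9.0491°.
θ = atan2( sin Δλ · cos φ₂ , cos φ₁ · sin φ₂ − sin φ₁ · cos φ₂ · cos Δλ )
  = atan2(0.15114, -0.97633) = 171.200° → normalised to [0°, 360°): 171.200°.

171°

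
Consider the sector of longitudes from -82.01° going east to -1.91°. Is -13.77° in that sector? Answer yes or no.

Band width going east from -82.01° to -1.91°: ((-1.91 − -82.01) mod 360) = 80.10°.
Offset of -13.77° east of the west edge: ((-13.77 − -82.01) mod 360) = 68.24°.
68.24° ≤ 80.10° ⇒ inside.

Yes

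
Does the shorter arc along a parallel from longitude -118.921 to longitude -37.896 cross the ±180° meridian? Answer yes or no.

No

Signed shortest Δλ = ((-37.896 − -118.921 + 180) mod 360) − 180 = 81.025°.
Going east by 81.025° from -118.921° reaches -37.896° without touching 180°.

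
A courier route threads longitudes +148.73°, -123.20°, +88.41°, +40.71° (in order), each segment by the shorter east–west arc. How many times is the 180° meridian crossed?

2

Leg 1: +148.73° → -123.20°, shortest Δλ = 88.07° (east) — crosses 180°.
Leg 2: -123.20° → +88.41°, shortest Δλ = -148.39° (west) — crosses 180°.
Leg 3: +88.41° → +40.71°, shortest Δλ = -47.7° (west) — does not cross 180°.
Total crossings: 2.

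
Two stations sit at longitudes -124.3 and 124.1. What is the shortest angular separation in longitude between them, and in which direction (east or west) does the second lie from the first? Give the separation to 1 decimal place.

Raw difference: 124.1 − -124.3 = 248.4°.
Normalise into (−180°, 180°]: 248.4° − 360° = -111.6°.
Negative ⇒ the second point lies to the west; separation 111.6°.

111.6° west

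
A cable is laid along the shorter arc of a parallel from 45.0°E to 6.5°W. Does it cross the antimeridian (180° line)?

Signed shortest Δλ = ((-6.5 − 45.0 + 180) mod 360) − 180 = -51.5°.
Going west by 51.5° from +45.0° reaches -6.5° without touching 180°.

No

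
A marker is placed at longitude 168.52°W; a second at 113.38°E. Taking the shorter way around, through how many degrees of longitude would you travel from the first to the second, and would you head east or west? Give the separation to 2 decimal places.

Raw difference: 113.38 − -168.52 = 281.9°.
Normalise into (−180°, 180°]: 281.9° − 360° = -78.1°.
Negative ⇒ the second point lies to the west; separation 78.10°.

78.10° west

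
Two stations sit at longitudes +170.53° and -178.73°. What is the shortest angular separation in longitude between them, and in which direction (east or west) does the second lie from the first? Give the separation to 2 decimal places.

Raw difference: -178.73 − 170.53 = -349.26°.
Normalise into (−180°, 180°]: -349.26° + 360° = 10.74°.
Positive ⇒ the second point lies to the east; separation 10.74°.

10.74° east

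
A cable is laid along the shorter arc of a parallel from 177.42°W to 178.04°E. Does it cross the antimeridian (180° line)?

Yes

Naïve |178.04 − -177.42| = 355.46° > 180°, so the shorter arc goes the other way round — across 180°.
Signed shortest Δλ = ((178.04 − -177.42 + 180) mod 360) − 180 = -4.54°.
Going west by 4.54° from -177.42° passes through 180° before reaching +178.04°.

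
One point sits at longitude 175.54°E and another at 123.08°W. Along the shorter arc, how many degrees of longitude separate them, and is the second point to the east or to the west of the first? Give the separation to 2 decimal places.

Raw difference: -123.08 − 175.54 = -298.62°.
Normalise into (−180°, 180°]: -298.62° + 360° = 61.38°.
Positive ⇒ the second point lies to the east; separation 61.38°.

61.38° east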